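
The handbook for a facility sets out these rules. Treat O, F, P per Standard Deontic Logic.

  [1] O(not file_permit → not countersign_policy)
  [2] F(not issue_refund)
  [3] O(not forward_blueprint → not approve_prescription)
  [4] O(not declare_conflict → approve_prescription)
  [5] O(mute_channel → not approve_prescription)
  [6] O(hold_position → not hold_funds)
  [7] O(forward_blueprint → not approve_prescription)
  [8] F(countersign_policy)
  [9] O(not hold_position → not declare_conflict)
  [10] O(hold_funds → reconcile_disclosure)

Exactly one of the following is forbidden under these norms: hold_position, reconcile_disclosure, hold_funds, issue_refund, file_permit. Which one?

hold_funds

Premises 3 and 7 cover both cases: O(not forward_blueprint → not approve_prescription) and O(forward_blueprint → not approve_prescription). Since not forward_blueprint ∨ forward_blueprint is a tautology, O(not approve_prescription) follows.
Premise 4 is O(not declare_conflict → approve_prescription); contrapositively O(not approve_prescription → declare_conflict). Since O(not approve_prescription) holds, K gives O(declare_conflict).
Premise 9, O(not hold_position → not declare_conflict), contraposes to O(declare_conflict → hold_position); with O(declare_conflict) we get O(hold_position).
With premise 6, O(hold_position → not hold_funds), the K-axiom yields O(not hold_funds).
So O(not hold_funds) holds, i.e. hold_funds is forbidden. None of the other listed options is forbidden under the premises.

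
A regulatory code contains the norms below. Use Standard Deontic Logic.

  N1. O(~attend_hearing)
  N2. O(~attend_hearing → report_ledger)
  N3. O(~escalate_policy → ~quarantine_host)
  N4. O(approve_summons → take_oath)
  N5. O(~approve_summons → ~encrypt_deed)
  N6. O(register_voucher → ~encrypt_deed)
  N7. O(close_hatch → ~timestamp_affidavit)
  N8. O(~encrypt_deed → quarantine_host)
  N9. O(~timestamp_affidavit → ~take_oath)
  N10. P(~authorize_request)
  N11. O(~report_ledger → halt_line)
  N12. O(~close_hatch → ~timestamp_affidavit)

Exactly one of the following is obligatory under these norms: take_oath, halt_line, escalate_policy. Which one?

Premises 7 and 12 cover both cases: O(close_hatch → ~timestamp_affidavit) and O(~close_hatch → ~timestamp_affidavit). Since close_hatch ∨ ~close_hatch is a tautology, O(~timestamp_affidavit) follows.
From O(~timestamp_affidavit) and premise 9, O(~timestamp_affidavit → ~take_oath), we obtain O(~take_oath).
Premise 4 is O(approve_summons → take_oath); contrapositively O(~take_oath → ~approve_summons). Since O(~take_oath) holds, K gives O(~approve_summons).
From O(~approve_summons) and premise 5, O(~approve_summons → ~encrypt_deed), we obtain O(~encrypt_deed).
Premise 8 is O(~encrypt_deed → quarantine_host); since O(~encrypt_deed), deontic closure gives O(quarantine_host).
Premise 3, O(~escalate_policy → ~quarantine_host), contraposes to O(quarantine_host → escalate_policy); with O(quarantine_host) we get O(escalate_policy).
So O(escalate_policy) holds — escalate_policy is obligatory. None of the other listed options is made obligatory by any chain of premises.

escalate_policy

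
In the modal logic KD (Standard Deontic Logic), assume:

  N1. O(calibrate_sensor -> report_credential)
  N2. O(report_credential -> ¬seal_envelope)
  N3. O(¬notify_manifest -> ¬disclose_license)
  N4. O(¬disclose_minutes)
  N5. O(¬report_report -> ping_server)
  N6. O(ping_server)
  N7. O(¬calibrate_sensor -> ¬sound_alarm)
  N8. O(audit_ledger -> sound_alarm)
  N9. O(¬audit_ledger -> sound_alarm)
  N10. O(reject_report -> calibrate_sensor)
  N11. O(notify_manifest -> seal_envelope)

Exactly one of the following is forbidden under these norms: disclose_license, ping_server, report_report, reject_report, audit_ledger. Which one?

Premises 9 and 8 cover both cases: O(¬audit_ledger -> sound_alarm) and O(audit_ledger -> sound_alarm). Since ¬audit_ledger ∨ audit_ledger is a tautology, O(sound_alarm) follows.
The contrapositive of premise 7 (O(¬calibrate_sensor -> ¬sound_alarm)) is O(sound_alarm -> calibrate_sensor), and O(sound_alarm) is already established, so O(calibrate_sensor).
Applying K to premise 1 (O(calibrate_sensor -> report_credential)) and O(calibrate_sensor) yields O(report_credential).
From O(report_credential) and premise 2, O(report_credential -> ¬seal_envelope), we obtain O(¬seal_envelope).
Premise 11 is O(notify_manifest -> seal_envelope); contrapositively O(¬seal_envelope -> ¬notify_manifest). Since O(¬seal_envelope) holds, K gives O(¬notify_manifest).
Applying K to premise 3 (O(¬notify_manifest -> ¬disclose_license)) and O(¬notify_manifest) yields O(¬disclose_license).
So O(¬disclose_license) holds, i.e. disclose_license is forbidden. None of the other listed options is forbidden under the premises.

disclose_license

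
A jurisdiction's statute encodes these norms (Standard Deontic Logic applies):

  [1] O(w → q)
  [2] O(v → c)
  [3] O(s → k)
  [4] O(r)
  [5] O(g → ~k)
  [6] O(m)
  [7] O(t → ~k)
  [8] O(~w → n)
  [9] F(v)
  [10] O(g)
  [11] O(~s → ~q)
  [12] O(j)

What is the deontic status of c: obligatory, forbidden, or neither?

Neither

Premise 2 is O(v → c), but O(v) is not derivable from the premises, so it does not yield O(c).
No premise or chain of K-axiom applications forces O(c), and none forces O(~c). So c is neither obligatory nor forbidden under these norms.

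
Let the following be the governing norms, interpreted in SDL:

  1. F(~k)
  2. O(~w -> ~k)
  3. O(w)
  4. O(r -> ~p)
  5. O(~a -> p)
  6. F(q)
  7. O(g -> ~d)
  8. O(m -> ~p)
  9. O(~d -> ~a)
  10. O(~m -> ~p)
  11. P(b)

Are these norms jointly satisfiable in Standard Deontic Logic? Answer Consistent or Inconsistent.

Premise 2 is O(~w -> ~k), but O(~w) is not derivable from the premises, so it does not yield O(~k).
So O(~k) is not derivable, and the apparent clash with O(k) does not arise.
A world satisfying every obligation exists (e.g. a=true, b=false, d=true, g=false, k=true, m=false, p=false, q=false, r=false, w=true); no atom is both obligatory and forbidden, so the set is consistent.

Consistent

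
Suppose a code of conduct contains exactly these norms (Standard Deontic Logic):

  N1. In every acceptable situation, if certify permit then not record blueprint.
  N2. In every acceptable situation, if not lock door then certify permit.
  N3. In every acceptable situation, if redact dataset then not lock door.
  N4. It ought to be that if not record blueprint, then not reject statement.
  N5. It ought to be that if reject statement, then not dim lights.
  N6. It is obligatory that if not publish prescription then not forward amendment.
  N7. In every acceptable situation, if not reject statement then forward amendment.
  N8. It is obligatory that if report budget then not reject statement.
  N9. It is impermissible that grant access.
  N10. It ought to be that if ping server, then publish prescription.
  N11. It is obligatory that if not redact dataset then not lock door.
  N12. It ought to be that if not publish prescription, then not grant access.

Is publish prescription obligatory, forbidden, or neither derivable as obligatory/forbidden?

Obligatory

Premises 3 and 11 cover both cases: O(redact_dataset → ¬lock_door) and O(¬redact_dataset → ¬lock_door). Since redact_dataset ∨ ¬redact_dataset is a tautology, O(¬lock_door) follows.
Premise 2 is O(¬lock_door → certify_permit); since O(¬lock_door), deontic closure gives O(certify_permit).
From O(certify_permit) and premise 1, O(certify_permit → ¬record_blueprint), we obtain O(¬record_blueprint).
Applying K to premise 4 (O(¬record_blueprint → ¬reject_statement)) and O(¬record_blueprint) yields O(¬reject_statement).
With premise 7, O(¬reject_statement → forward_amendment), the K-axiom yields O(forward_amendment).
The contrapositive of premise 6 (O(¬publish_prescription → ¬forward_amendment)) is O(forward_amendment → publish_prescription), and O(forward_amendment) is already established, so O(publish_prescription).
Premises 5, 8, 9, 10, 12 do not contribute to this derivation.
Hence publish_prescription is obligatory.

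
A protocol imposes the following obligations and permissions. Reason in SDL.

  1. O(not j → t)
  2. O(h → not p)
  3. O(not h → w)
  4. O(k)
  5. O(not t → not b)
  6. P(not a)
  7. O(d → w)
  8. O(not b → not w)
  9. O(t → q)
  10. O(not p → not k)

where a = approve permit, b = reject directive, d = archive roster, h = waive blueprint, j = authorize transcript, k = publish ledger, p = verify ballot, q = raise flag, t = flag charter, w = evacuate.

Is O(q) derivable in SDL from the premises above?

Yes

Premise 4 states O(k) outright.
Premise 10, O(not p → not k), contraposes to O(k → p); with O(k) we get O(p).
Premise 2, O(h → not p), contraposes to O(p → not h); with O(p) we get O(not h).
Premise 3 is O(not h → w); since O(not h), deontic closure gives O(w).
Premise 8 is O(not b → not w); contrapositively O(w → b). Since O(w) holds, K gives O(b).
Premise 5, O(not t → not b), contraposes to O(b → t); with O(b) we get O(t).
With premise 9, O(t → q), the K-axiom yields O(q).
Premises 1, 6, 7 do not contribute to this derivation.
So O(q) follows.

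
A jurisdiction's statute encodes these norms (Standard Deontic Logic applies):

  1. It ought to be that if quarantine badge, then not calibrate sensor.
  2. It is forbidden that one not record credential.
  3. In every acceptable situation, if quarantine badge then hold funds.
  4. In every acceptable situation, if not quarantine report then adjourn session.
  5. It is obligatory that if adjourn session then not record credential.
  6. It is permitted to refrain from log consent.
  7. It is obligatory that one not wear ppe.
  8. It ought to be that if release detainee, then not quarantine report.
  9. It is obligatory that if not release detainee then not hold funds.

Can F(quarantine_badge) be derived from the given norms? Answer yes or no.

F(¬record_credential) at premise 2 means O(record_credential).
The contrapositive of premise 5 (O(adjourn_session → ¬record_credential)) is O(record_credential → ¬adjourn_session), and O(record_credential) is already established, so O(¬adjourn_session).
Premise 4 is O(¬quarantine_report → adjourn_session); contrapositively O(¬adjourn_session → quarantine_report). Since O(¬adjourn_session) holds, K gives O(quarantine_report).
The contrapositive of premise 8 (O(release_detainee → ¬quarantine_report)) is O(quarantine_report → ¬release_detainee), and O(quarantine_report) is already established, so O(¬release_detainee).
From O(¬release_detainee) and premise 9, O(¬release_detainee → ¬hold_funds), we obtain O(¬hold_funds).
Premise 3 is O(quarantine_badge → hold_funds); contrapositively O(¬hold_funds → ¬quarantine_badge). Since O(¬hold_funds) holds, K gives O(¬quarantine_badge).
Premises 1, 6, 7 do not contribute to this derivation.
So O(¬quarantine_badge) holds, i.e. F(quarantine_badge). The claim follows.

Yes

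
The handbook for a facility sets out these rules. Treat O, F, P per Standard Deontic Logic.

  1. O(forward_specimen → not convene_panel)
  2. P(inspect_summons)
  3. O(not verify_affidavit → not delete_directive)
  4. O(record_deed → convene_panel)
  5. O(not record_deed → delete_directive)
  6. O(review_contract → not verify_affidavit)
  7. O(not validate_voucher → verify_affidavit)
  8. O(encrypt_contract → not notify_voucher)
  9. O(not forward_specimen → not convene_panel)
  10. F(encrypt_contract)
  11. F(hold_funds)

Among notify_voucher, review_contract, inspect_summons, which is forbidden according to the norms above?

Premises 9 and 1 cover both cases: O(not forward_specimen → not convene_panel) and O(forward_specimen → not convene_panel). Since not forward_specimen ∨ forward_specimen is a tautology, O(not convene_panel) follows.
Premise 4 is O(record_deed → convene_panel); contrapositively O(not convene_panel → not record_deed). Since O(not convene_panel) holds, K gives O(not record_deed).
Premise 5 is O(not record_deed → delete_directive); since O(not record_deed), deontic closure gives O(delete_directive).
Premise 3 is O(not verify_affidavit → not delete_directive); contrapositively O(delete_directive → verify_affidavit). Since O(delete_directive) holds, K gives O(verify_affidavit).
Premise 6, O(review_contract → not verify_affidavit), contraposes to O(verify_affidavit → not review_contract); with O(verify_affidavit) we get O(not review_contract).
So O(not review_contract) holds, i.e. review_contract is forbidden. None of the other listed options is forbidden under the premises.

review_contract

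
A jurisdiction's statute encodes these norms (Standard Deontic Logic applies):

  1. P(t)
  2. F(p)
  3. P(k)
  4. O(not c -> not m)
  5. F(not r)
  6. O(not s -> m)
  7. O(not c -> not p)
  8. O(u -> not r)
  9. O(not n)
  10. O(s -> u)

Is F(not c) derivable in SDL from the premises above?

Yes

Premise 5, F(not r), is equivalent to O(r).
Premise 8 is O(u -> not r); contrapositively O(r -> not u). Since O(r) holds, K gives O(not u).
Premise 10, O(s -> u), contraposes to O(not u -> not s); with O(not u) we get O(not s).
Applying K to premise 6 (O(not s -> m)) and O(not s) yields O(m).
Premise 4 is O(not c -> not m); contrapositively O(m -> c). Since O(m) holds, K gives O(c).
Premises 1, 2, 3, 7, 9 do not contribute to this derivation.
So O(c) holds, i.e. F(not c). The claim follows.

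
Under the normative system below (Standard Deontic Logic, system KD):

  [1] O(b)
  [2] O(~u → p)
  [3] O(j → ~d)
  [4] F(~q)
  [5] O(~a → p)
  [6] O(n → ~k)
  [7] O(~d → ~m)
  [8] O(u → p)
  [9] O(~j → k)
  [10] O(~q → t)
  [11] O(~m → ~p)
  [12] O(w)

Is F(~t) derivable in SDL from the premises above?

No

Premise 10 is O(~q → t), but O(~q) is not derivable from the premises, so it does not yield O(t).
No other premise forces O(t). An ideal world satisfying every premise can still have ~t true, so F(~t) is not derivable.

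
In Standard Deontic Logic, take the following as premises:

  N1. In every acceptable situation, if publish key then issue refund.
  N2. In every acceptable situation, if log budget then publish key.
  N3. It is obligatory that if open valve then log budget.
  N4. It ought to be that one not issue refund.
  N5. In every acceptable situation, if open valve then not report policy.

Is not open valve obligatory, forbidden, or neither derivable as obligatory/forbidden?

From premise 4 we have O(¬issue_refund).
Premise 1 is O(publish_key → issue_refund); contrapositively O(¬issue_refund → ¬publish_key). Since O(¬issue_refund) holds, K gives O(¬publish_key).
Premise 2, O(log_budget → publish_key), contraposes to O(¬publish_key → ¬log_budget); with O(¬publish_key) we get O(¬log_budget).
The contrapositive of premise 3 (O(open_valve → log_budget)) is O(¬log_budget → ¬open_valve), and O(¬log_budget) is already established, so O(¬open_valve).
Premise 5 does not contribute to this derivation.
Hence ¬open_valve is obligatory.

Obligatory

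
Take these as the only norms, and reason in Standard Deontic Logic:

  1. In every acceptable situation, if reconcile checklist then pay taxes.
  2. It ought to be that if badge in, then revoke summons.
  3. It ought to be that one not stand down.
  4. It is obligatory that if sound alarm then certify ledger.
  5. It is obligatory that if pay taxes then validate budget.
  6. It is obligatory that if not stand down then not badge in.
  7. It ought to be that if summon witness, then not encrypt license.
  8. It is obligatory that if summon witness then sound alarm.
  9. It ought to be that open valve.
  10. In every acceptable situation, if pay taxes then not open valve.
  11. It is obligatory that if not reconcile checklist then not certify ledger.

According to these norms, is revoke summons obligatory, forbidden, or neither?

Neither

Premise 2 is O(badge_in → revoke_summons), but O(badge_in) is not derivable from the premises, so it does not yield O(revoke_summons).
No premise or chain of K-axiom applications forces O(revoke_summons), and none forces O(¬revoke_summons). So revoke_summons is neither obligatory nor forbidden under these norms.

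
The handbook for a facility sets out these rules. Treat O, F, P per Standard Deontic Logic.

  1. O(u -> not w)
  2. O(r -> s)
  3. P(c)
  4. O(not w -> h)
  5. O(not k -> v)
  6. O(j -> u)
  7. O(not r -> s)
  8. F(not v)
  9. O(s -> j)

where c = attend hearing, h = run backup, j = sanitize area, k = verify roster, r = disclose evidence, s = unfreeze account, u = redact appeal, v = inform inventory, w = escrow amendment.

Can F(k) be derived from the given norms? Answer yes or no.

Premise 5 is O(not k -> v); even if O(v) held, inferring O(not k) would be affirming the consequent — invalid.
No other premise forces O(not k). An ideal world satisfying every premise can still have k true, so F(k) is not derivable.

No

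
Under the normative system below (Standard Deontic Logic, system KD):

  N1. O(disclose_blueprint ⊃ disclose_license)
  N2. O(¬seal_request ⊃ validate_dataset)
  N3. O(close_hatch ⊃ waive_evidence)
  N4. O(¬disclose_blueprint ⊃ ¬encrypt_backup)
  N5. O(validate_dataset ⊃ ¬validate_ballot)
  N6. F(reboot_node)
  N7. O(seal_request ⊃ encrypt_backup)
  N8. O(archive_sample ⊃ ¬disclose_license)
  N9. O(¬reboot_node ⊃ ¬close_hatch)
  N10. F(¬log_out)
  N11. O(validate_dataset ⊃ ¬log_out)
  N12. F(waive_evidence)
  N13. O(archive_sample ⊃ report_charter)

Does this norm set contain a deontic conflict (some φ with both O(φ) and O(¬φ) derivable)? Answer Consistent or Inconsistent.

Premise 3 is O(close_hatch ⊃ waive_evidence), but O(close_hatch) is not derivable from the premises, so it does not yield O(waive_evidence).
So O(waive_evidence) is not derivable, and the apparent clash with O(¬waive_evidence) does not arise.
A world satisfying every obligation exists (e.g. archive_sample=false, close_hatch=false, disclose_blueprint=true, disclose_license=true, encrypt_backup=true, log_out=true, reboot_node=false, report_charter=false, seal_request=true, validate_ballot=false, validate_dataset=false, waive_evidence=false); no atom is both obligatory and forbidden, so the set is consistent.

Consistent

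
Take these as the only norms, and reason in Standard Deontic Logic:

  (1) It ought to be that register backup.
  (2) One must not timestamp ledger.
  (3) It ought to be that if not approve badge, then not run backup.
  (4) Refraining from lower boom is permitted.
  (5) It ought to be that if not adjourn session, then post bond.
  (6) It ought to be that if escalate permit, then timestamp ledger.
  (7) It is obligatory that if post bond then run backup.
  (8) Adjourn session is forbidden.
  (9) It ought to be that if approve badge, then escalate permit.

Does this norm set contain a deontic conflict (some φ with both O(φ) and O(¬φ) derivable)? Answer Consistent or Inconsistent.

Inconsistent

Premise 2 is F(timestamp_ledger), i.e. O(¬timestamp_ledger).
Premise 6, O(escalate_permit → timestamp_ledger), contraposes to O(¬timestamp_ledger → ¬escalate_permit); with O(¬timestamp_ledger) we get O(¬escalate_permit).
The contrapositive of premise 9 (O(approve_badge → escalate_permit)) is O(¬escalate_permit → ¬approve_badge), and O(¬escalate_permit) is already established, so O(¬approve_badge).
Premise 3 is O(¬approve_badge → ¬run_backup); since O(¬approve_badge), deontic closure gives O(¬run_backup).
Premise 7 is O(post_bond → run_backup); contrapositively O(¬run_backup → ¬post_bond). Since O(¬run_backup) holds, K gives O(¬post_bond).
Premise 5, O(¬adjourn_session → post_bond), contraposes to O(¬post_bond → adjourn_session); with O(¬post_bond) we get O(adjourn_session).
Yet premise 8 is F(adjourn_session), i.e. O(¬adjourn_session).
We now have both O(adjourn_session) and O(¬adjourn_session) — adjourn_session is simultaneously obligatory and forbidden, violating the D-axiom.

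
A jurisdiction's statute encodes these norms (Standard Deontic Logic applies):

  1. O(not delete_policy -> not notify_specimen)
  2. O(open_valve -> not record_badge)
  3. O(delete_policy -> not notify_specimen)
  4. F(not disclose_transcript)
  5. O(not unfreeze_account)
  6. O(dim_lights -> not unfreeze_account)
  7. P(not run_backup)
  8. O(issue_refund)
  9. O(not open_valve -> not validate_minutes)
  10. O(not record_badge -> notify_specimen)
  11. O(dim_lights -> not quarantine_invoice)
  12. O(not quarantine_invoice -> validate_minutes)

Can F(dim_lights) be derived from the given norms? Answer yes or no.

Yes

By case analysis on delete_policy: premise 3 gives O(delete_policy -> not notify_specimen) and premise 1 gives O(not delete_policy -> not notify_specimen), so O(not notify_specimen) either way.
The contrapositive of premise 10 (O(not record_badge -> notify_specimen)) is O(not notify_specimen -> record_badge), and O(not notify_specimen) is already established, so O(record_badge).
The contrapositive of premise 2 (O(open_valve -> not record_badge)) is O(record_badge -> not open_valve), and O(record_badge) is already established, so O(not open_valve).
From O(not open_valve) and premise 9, O(not open_valve -> not validate_minutes), we obtain O(not validate_minutes).
The contrapositive of premise 12 (O(not quarantine_invoice -> validate_minutes)) is O(not validate_minutes -> quarantine_invoice), and O(not validate_minutes) is already established, so O(quarantine_invoice).
Premise 11 is O(dim_lights -> not quarantine_invoice); contrapositively O(quarantine_invoice -> not dim_lights). Since O(quarantine_invoice) holds, K gives O(not dim_lights).
Premises 4, 5, 6, 7, 8 do not contribute to this derivation.
So O(not dim_lights) holds, i.e. F(dim_lights). The claim follows.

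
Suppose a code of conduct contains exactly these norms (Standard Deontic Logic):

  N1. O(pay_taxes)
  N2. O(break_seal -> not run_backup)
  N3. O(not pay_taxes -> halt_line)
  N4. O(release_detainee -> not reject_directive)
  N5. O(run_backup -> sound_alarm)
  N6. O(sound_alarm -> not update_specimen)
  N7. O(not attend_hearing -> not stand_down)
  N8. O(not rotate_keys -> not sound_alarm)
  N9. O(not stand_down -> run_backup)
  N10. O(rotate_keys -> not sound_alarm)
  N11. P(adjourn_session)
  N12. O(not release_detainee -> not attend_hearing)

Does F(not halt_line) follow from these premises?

Premise 3 is O(not pay_taxes -> halt_line), but O(not pay_taxes) is not derivable from the premises, so it does not yield O(halt_line).
No other premise forces O(halt_line). An ideal world satisfying every premise can still have not halt_line true, so F(not halt_line) is not derivable.

No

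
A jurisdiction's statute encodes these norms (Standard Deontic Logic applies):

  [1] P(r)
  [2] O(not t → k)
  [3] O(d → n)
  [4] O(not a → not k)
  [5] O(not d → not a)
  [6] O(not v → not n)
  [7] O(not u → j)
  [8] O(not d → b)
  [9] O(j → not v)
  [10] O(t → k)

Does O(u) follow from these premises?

Premises 10 and 2 are O(t → k) and O(not t → k); every ideal world satisfies t or not t, so in either case k holds — hence O(k).
The contrapositive of premise 4 (O(not a → not k)) is O(k → a), and O(k) is already established, so O(a).
Premise 5, O(not d → not a), contraposes to O(a → d); with O(a) we get O(d).
From O(d) and premise 3, O(d → n), we obtain O(n).
Premise 6, O(not v → not n), contraposes to O(n → v); with O(n) we get O(v).
Premise 9, O(j → not v), contraposes to O(v → not j); with O(v) we get O(not j).
The contrapositive of premise 7 (O(not u → j)) is O(not j → u), and O(not j) is already established, so O(u).
Premises 1, 8 do not contribute to this derivation.
So O(u) follows.

Yes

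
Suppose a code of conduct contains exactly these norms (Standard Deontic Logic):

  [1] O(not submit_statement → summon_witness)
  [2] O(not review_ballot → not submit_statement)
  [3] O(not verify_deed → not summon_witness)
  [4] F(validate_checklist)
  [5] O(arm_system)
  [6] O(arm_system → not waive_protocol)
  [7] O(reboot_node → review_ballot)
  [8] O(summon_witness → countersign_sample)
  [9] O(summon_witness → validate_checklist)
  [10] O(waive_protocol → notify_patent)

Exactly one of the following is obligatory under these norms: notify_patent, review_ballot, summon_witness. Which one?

F(validate_checklist) at premise 4 means O(not validate_checklist).
Premise 9 is O(summon_witness → validate_checklist); contrapositively O(not validate_checklist → not summon_witness). Since O(not validate_checklist) holds, K gives O(not summon_witness).
The contrapositive of premise 1 (O(not submit_statement → summon_witness)) is O(not summon_witness → submit_statement), and O(not summon_witness) is already established, so O(submit_statement).
Premise 2 is O(not review_ballot → not submit_statement); contrapositively O(submit_statement → review_ballot). Since O(submit_statement) holds, K gives O(review_ballot).
So O(review_ballot) holds — review_ballot is obligatory. None of the other listed options is made obligatory by any chain of premises.

review_ballot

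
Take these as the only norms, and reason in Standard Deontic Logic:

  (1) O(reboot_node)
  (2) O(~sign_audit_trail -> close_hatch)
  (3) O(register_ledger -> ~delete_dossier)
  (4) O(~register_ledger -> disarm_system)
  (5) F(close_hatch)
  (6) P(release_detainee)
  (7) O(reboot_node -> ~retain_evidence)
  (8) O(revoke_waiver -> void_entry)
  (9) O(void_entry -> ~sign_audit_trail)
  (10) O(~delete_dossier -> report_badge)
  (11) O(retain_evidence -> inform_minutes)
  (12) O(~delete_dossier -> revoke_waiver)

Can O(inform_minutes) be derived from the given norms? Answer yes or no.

Premise 11 is O(retain_evidence -> inform_minutes), but O(retain_evidence) is not derivable from the premises, so it does not yield O(inform_minutes).
No other premise forces O(inform_minutes). An ideal world satisfying every premise can still have inform_minutes false, so O(inform_minutes) is not derivable.

No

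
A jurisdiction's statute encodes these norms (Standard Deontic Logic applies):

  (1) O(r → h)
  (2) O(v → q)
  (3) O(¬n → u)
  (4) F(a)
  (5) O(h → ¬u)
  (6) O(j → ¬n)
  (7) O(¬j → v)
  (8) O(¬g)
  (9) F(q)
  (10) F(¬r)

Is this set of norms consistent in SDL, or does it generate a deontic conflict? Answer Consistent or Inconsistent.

F(¬r) at premise 10 means O(r).
From O(r) and premise 1, O(r → h), we obtain O(h).
Applying K to premise 5 (O(h → ¬u)) and O(h) yields O(¬u).
The contrapositive of premise 3 (O(¬n → u)) is O(¬u → n), and O(¬u) is already established, so O(n).
The contrapositive of premise 6 (O(j → ¬n)) is O(n → ¬j), and O(n) is already established, so O(¬j).
Applying K to premise 7 (O(¬j → v)) and O(¬j) yields O(v).
With premise 2, O(v → q), the K-axiom yields O(q).
However, F(q) at premise 9 amounts to O(¬q).
We now have both O(q) and O(¬q) — q is simultaneously obligatory and forbidden, violating the D-axiom.

Inconsistent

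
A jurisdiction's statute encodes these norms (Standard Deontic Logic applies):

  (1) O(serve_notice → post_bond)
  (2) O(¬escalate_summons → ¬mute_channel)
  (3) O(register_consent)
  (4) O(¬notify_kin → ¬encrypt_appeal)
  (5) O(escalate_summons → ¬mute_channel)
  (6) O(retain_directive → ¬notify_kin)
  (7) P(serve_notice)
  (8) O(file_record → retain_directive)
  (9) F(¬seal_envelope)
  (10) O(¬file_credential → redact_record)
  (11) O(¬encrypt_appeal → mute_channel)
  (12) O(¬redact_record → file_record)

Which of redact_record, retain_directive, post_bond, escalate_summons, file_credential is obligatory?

Premises 5 and 2 are O(escalate_summons → ¬mute_channel) and O(¬escalate_summons → ¬mute_channel); every ideal world satisfies escalate_summons or ¬escalate_summons, so in either case ¬mute_channel holds — hence O(¬mute_channel).
Premise 11, O(¬encrypt_appeal → mute_channel), contraposes to O(¬mute_channel → encrypt_appeal); with O(¬mute_channel) we get O(encrypt_appeal).
The contrapositive of premise 4 (O(¬notify_kin → ¬encrypt_appeal)) is O(encrypt_appeal → notify_kin), and O(encrypt_appeal) is already established, so O(notify_kin).
Premise 6 is O(retain_directive → ¬notify_kin); contrapositively O(notify_kin → ¬retain_directive). Since O(notify_kin) holds, K gives O(¬retain_directive).
The contrapositive of premise 8 (O(file_record → retain_directive)) is O(¬retain_directive → ¬file_record), and O(¬retain_directive) is already established, so O(¬file_record).
Premise 12 is O(¬redact_record → file_record); contrapositively O(¬file_record → redact_record). Since O(¬file_record) holds, K gives O(redact_record).
So O(redact_record) holds — redact_record is obligatory. None of the other listed options is made obligatory by any chain of premises.

redact_record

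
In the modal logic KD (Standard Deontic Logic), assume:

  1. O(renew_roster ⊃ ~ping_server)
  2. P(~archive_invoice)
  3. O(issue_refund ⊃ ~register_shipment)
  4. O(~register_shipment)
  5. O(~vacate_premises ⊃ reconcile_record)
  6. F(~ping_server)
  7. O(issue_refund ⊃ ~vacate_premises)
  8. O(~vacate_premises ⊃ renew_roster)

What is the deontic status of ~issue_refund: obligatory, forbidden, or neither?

Obligatory

F(~ping_server) at premise 6 means O(ping_server).
Premise 1 is O(renew_roster ⊃ ~ping_server); contrapositively O(ping_server ⊃ ~renew_roster). Since O(ping_server) holds, K gives O(~renew_roster).
Premise 8, O(~vacate_premises ⊃ renew_roster), contraposes to O(~renew_roster ⊃ vacate_premises); with O(~renew_roster) we get O(vacate_premises).
Premise 7 is O(issue_refund ⊃ ~vacate_premises); contrapositively O(vacate_premises ⊃ ~issue_refund). Since O(vacate_premises) holds, K gives O(~issue_refund).
Premises 2, 3, 4, 5 do not contribute to this derivation.
Hence ~issue_refund is obligatory.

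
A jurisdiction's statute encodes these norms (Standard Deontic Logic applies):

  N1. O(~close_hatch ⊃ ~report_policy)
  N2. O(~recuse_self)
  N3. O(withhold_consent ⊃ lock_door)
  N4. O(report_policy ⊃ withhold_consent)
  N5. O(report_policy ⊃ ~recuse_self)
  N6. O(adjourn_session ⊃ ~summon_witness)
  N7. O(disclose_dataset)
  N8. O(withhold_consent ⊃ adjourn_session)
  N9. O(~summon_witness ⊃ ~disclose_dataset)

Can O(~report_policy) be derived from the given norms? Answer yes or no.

Yes

Premise 7 states O(disclose_dataset) outright.
Premise 9, O(~summon_witness ⊃ ~disclose_dataset), contraposes to O(disclose_dataset ⊃ summon_witness); with O(disclose_dataset) we get O(summon_witness).
Premise 6, O(adjourn_session ⊃ ~summon_witness), contraposes to O(summon_witness ⊃ ~adjourn_session); with O(summon_witness) we get O(~adjourn_session).
Premise 8 is O(withhold_consent ⊃ adjourn_session); contrapositively O(~adjourn_session ⊃ ~withhold_consent). Since O(~adjourn_session) holds, K gives O(~withhold_consent).
The contrapositive of premise 4 (O(report_policy ⊃ withhold_consent)) is O(~withhold_consent ⊃ ~report_policy), and O(~withhold_consent) is already established, so O(~report_policy).
Premises 1, 2, 3, 5 do not contribute to this derivation.
So O(~report_policy) follows.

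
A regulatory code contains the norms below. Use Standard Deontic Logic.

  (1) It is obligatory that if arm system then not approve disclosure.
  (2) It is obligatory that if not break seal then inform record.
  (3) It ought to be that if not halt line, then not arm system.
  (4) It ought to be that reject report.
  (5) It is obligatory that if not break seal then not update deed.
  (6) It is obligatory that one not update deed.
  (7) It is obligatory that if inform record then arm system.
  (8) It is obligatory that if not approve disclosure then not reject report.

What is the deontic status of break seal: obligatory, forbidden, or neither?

Premise 4 states O(reject_report) outright.
Premise 8, O(¬approve_disclosure → ¬reject_report), contraposes to O(reject_report → approve_disclosure); with O(reject_report) we get O(approve_disclosure).
Premise 1, O(arm_system → ¬approve_disclosure), contraposes to O(approve_disclosure → ¬arm_system); with O(approve_disclosure) we get O(¬arm_system).
Premise 7, O(inform_record → arm_system), contraposes to O(¬arm_system → ¬inform_record); with O(¬arm_system) we get O(¬inform_record).
The contrapositive of premise 2 (O(¬break_seal → inform_record)) is O(¬inform_record → break_seal), and O(¬inform_record) is already established, so O(break_seal).
Premises 3, 5, 6 do not contribute to this derivation.
Hence break_seal is obligatory.

Obligatory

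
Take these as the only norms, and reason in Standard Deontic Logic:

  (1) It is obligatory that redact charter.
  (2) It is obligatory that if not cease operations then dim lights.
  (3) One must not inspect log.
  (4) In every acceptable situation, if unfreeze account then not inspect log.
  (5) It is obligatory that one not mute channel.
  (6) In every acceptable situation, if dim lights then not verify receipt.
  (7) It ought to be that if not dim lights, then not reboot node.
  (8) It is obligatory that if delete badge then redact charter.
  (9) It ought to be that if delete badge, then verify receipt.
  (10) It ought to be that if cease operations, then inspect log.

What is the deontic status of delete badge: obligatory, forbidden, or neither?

Forbidden

Premise 3 is F(inspect_log), i.e. O(¬inspect_log).
Premise 10, O(cease_operations → inspect_log), contraposes to O(¬inspect_log → ¬cease_operations); with O(¬inspect_log) we get O(¬cease_operations).
Premise 2 is O(¬cease_operations → dim_lights); since O(¬cease_operations), deontic closure gives O(dim_lights).
Premise 6 is O(dim_lights → ¬verify_receipt); since O(dim_lights), deontic closure gives O(¬verify_receipt).
Premise 9 is O(delete_badge → verify_receipt); contrapositively O(¬verify_receipt → ¬delete_badge). Since O(¬verify_receipt) holds, K gives O(¬delete_badge).
Premises 1, 4, 5, 7, 8 do not contribute to this derivation.
Thus O(¬delete_badge), which is F(delete_badge): delete_badge is forbidden.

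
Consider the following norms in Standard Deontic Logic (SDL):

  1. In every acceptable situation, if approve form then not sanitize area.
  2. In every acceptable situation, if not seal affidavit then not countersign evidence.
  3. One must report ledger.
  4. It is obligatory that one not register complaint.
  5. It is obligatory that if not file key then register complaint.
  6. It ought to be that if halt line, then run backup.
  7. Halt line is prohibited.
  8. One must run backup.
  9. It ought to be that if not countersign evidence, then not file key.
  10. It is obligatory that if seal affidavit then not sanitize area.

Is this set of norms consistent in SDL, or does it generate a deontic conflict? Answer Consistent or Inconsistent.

Premise 6 is O(halt_line → run_backup); even if O(run_backup) held, inferring O(halt_line) would be affirming the consequent — invalid.
So O(halt_line) is not derivable, and the apparent clash with O(¬halt_line) does not arise.
A world satisfying every obligation exists (e.g. approve_form=false, countersign_evidence=true, file_key=true, halt_line=false, register_complaint=false, report_ledger=true, run_backup=true, sanitize_area=false, seal_affidavit=true); no atom is both obligatory and forbidden, so the set is consistent.

Consistent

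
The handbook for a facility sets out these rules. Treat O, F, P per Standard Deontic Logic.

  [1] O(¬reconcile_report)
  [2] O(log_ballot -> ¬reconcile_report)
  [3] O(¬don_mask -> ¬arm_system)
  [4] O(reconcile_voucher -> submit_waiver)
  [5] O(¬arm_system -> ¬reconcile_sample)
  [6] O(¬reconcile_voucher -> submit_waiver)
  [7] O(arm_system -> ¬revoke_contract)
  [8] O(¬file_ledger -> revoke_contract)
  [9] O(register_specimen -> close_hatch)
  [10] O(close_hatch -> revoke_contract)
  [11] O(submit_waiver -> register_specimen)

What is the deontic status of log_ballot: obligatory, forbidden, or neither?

Premise 2 is O(log_ballot -> ¬reconcile_report); even if O(¬reconcile_report) held, inferring O(log_ballot) would be affirming the consequent — invalid.
No premise or chain of K-axiom applications forces O(log_ballot), and none forces O(¬log_ballot). So log_ballot is neither obligatory nor forbidden under these norms.

Neither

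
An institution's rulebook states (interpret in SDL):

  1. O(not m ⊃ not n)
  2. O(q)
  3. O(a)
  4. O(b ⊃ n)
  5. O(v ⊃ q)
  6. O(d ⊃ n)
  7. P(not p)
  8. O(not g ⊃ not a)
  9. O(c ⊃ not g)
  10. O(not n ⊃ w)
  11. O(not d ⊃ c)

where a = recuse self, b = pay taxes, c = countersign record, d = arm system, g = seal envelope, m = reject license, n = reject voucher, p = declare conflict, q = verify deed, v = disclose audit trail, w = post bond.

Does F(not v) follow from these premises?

Premise 5 is O(v ⊃ q); even if O(q) held, inferring O(v) would be affirming the consequent — invalid.
No other premise forces O(v). An ideal world satisfying every premise can still have not v true, so F(not v) is not derivable.

No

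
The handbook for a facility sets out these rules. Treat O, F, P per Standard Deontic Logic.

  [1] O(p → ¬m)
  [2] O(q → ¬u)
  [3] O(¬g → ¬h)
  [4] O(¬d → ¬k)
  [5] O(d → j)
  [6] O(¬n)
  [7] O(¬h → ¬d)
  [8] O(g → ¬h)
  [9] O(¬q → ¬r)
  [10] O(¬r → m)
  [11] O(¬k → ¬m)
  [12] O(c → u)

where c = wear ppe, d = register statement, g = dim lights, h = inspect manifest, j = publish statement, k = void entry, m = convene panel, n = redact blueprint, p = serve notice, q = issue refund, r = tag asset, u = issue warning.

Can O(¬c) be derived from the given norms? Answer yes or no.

Yes

By case analysis on g: premise 8 gives O(g → ¬h) and premise 3 gives O(¬g → ¬h), so O(¬h) either way.
From O(¬h) and premise 7, O(¬h → ¬d), we obtain O(¬d).
Applying K to premise 4 (O(¬d → ¬k)) and O(¬d) yields O(¬k).
From O(¬k) and premise 11, O(¬k → ¬m), we obtain O(¬m).
Premise 10 is O(¬r → m); contrapositively O(¬m → r). Since O(¬m) holds, K gives O(r).
Premise 9, O(¬q → ¬r), contraposes to O(r → q); with O(r) we get O(q).
Applying K to premise 2 (O(q → ¬u)) and O(q) yields O(¬u).
Premise 12, O(c → u), contraposes to O(¬u → ¬c); with O(¬u) we get O(¬c).
Premises 1, 5, 6 do not contribute to this derivation.
So O(¬c) follows.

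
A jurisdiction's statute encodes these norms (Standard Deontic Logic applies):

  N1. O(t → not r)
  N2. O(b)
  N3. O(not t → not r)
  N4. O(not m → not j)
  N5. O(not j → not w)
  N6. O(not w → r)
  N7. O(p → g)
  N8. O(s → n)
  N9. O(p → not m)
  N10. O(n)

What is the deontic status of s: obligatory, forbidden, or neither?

Premise 8 is O(s → n); even if O(n) held, inferring O(s) would be affirming the consequent — invalid.
No premise or chain of K-axiom applications forces O(s), and none forces O(not s). So s is neither obligatory nor forbidden under these norms.

Neither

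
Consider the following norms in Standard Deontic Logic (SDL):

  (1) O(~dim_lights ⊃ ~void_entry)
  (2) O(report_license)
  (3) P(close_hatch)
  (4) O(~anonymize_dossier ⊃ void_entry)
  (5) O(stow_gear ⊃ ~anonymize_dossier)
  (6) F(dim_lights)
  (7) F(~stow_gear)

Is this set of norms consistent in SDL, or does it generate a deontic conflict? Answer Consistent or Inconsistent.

Inconsistent

F(dim_lights) at premise 6 means O(~dim_lights).
Applying K to premise 1 (O(~dim_lights ⊃ ~void_entry)) and O(~dim_lights) yields O(~void_entry).
The contrapositive of premise 4 (O(~anonymize_dossier ⊃ void_entry)) is O(~void_entry ⊃ anonymize_dossier), and O(~void_entry) is already established, so O(anonymize_dossier).
The contrapositive of premise 5 (O(stow_gear ⊃ ~anonymize_dossier)) is O(anonymize_dossier ⊃ ~stow_gear), and O(anonymize_dossier) is already established, so O(~stow_gear).
Yet premise 7 is F(~stow_gear), i.e. O(stow_gear).
We now have both O(~stow_gear) and O(stow_gear) — stow_gear is simultaneously obligatory and forbidden, violating the D-axiom.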